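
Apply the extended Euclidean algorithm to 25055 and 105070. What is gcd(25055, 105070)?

Repeated division:
105070 = 4×25055 + 4850
25055 = 5×4850 + 805
4850 = 6×805 + 20
805 = 40×20 + 5
20 = 4×5 + 0
gcd(25055, 105070) = 5.
Working backward:
5 = 805 − 40·20
5 = −40·4850 + 241·805
5 = 241·25055 − 1245·4850
5 = −1245·105070 + 5221·25055
So 5 = (-1245)·105070 + (5221)·25055.

5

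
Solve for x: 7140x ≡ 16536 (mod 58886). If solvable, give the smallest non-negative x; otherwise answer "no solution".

First find gcd(7140, 58886):
58886 = 8×7140 + 1766
7140 = 4×1766 + 76
1766 = 23×76 + 18
76 = 4×18 + 4
18 = 4×4 + 2
4 = 2×2 + 0
gcd = 2 and 2 | 16536, so solutions exist. Divide through by 2: 3570x ≡ 8268 (mod 29443).
Now find 3570⁻¹ mod 29443:
29443 = 8×3570 + 883
3570 = 4×883 + 38
883 = 23×38 + 9
38 = 4×9 + 2
9 = 4×2 + 1
2 = 2×1 + 0
Back-substitute:
1 = 9 − 4·2
1 = −4·38 + 17·9
1 = 17·883 − 395·38
1 = −395·3570 + 1597·883
1 = 1597·29443 − 13171·3570
So 3570·(-13171) ≡ 1 (mod 29443), i.e. 3570⁻¹ ≡ 16272.
Then x ≡ 16272·8268 ≡ 11829 (mod 29443); the smallest non-negative solution is x = 11829.

11829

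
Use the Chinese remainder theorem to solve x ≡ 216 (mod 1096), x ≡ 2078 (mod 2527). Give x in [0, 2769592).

Write x = 216 + 1096·k. Then 1096·k ≡ 2078 − 216 ≡ 1862 (mod 2527).
Need 1096⁻¹ mod 2527. Extended Euclid on (2527, 1096):
2527 = 2×1096 + 335
1096 = 3×335 + 91
335 = 3×91 + 62
91 = 1×62 + 29
62 = 2×29 + 4
29 = 7×4 + 1
4 = 4×1 + 0
Back-substitute:
1 = 29 − 7·4
1 = −7·62 + 15·29
1 = 15·91 − 22·62
1 = −22·335 + 81·91
1 = 81·1096 − 265·335
1 = −265·2527 + 611·1096
1096⁻¹ ≡ 611 (mod 2527), so k ≡ 611·1862 ≡ 532 (mod 2527).
x = 216 + 1096·532 = 583288.

583288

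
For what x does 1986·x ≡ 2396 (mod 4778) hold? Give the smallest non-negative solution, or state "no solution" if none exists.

1399

First find gcd(1986, 4778):
4778 = 2*1986 + 806
1986 = 2*806 + 374
806 = 2*374 + 58
374 = 6*58 + 26
58 = 2*26 + 6
26 = 4*6 + 2
6 = 3*2 + 0
gcd = 2 and 2 | 2396, so solutions exist. Divide through by 2: 993x ≡ 1198 (mod 2389).
Now find 993⁻¹ mod 2389:
2389 = 2*993 + 403
993 = 2*403 + 187
403 = 2*187 + 29
187 = 6*29 + 13
29 = 2*13 + 3
13 = 4*3 + 1
3 = 3*1 + 0
Back-substitute:
1 = 13 − 4·3
1 = −4·29 + 9·13
1 = 9·187 − 58·29
1 = −58·403 + 125·187
1 = 125·993 − 308·403
1 = −308·2389 + 741·993
So 993⁻¹ ≡ 741 (mod 2389).
Then x ≡ 741·1198 ≡ 1399 (mod 2389); the smallest non-negative solution is x = 1399.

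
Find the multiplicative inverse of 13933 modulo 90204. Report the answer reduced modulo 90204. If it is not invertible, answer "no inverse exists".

28525

Apply the Euclidean algorithm to 90204 and 13933:
90204 = 6*13933 + 6606
13933 = 2*6606 + 721
6606 = 9*721 + 117
721 = 6*117 + 19
117 = 6*19 + 3
19 = 6*3 + 1
3 = 3*1 + 0
gcd = 1, so the inverse exists. Back-substitute:
1 = 19 − 6·3
1 = −6·117 + 37·19
1 = 37·721 − 228·117
1 = −228·6606 + 2089·721
1 = 2089·13933 − 4406·6606
1 = −4406·90204 + 28525·13933
So 13933·28525 ≡ 1 (mod 90204).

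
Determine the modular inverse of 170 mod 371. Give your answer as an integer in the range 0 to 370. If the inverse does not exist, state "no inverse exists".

347

Apply the Euclidean algorithm to 371 and 170:
371 = 2×170 + 31
170 = 5×31 + 15
31 = 2×15 + 1
15 = 15×1 + 0
Since gcd(170, 371) = 1, back-substitute to write 1 as a combination:
1 = 31 − 2·15
1 = −2·170 + 11·31
1 = 11·371 − 24·170
Hence 170⁻¹ ≡ -24 ≡ 347 (mod 371).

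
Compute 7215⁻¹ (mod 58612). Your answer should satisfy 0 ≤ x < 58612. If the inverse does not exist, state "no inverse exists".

17807

Extended Euclidean algorithm:
58612 = 8×7215 + 892
7215 = 8×892 + 79
892 = 11×79 + 23
79 = 3×23 + 10
23 = 2×10 + 3
10 = 3×3 + 1
3 = 3×1 + 0
The gcd is 1. Working backward:
1 = 10 − 3·3
1 = −3·23 + 7·10
1 = 7·79 − 24·23
1 = −24·892 + 271·79
1 = 271·7215 − 2192·892
1 = −2192·58612 + 17807·7215
So 7215·17807 ≡ 1 (mod 58612).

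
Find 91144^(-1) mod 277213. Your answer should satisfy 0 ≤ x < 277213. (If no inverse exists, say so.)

Apply the Euclidean algorithm to 277213 and 91144:
277213 = 3×91144 + 3781
91144 = 24×3781 + 400
3781 = 9×400 + 181
400 = 2×181 + 38
181 = 4×38 + 29
38 = 1×29 + 9
29 = 3×9 + 2
9 = 4×2 + 1
2 = 2×1 + 0
gcd = 1, so the inverse exists. Back-substitute:
1 = 9 − 4·2
1 = −4·29 + 13·9
1 = 13·38 − 17·29
1 = −17·181 + 81·38
1 = 81·400 − 179·181
1 = −179·3781 + 1692·400
1 = 1692·91144 − 40787·3781
1 = −40787·277213 + 124053·91144
So 91144·124053 ≡ 1 (mod 277213).

124053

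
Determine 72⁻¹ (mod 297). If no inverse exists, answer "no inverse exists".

no inverse exists

Compute gcd(72, 297):
297 = 4*72 + 9
72 = 8*9 + 0
gcd(72, 297) = 9 ≠ 1, so 72 has no multiplicative inverse modulo 297.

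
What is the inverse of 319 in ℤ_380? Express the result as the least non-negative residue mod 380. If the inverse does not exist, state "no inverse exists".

Apply the Euclidean algorithm to 380 and 319:
380 = 1×319 + 61
319 = 5×61 + 14
61 = 4×14 + 5
14 = 2×5 + 4
5 = 1×4 + 1
4 = 4×1 + 0
Since gcd(319, 380) = 1, back-substitute to write 1 as a combination:
1 = 5 − 4
1 = −14 + 3·5
1 = 3·61 − 13·14
1 = −13·319 + 68·61
1 = 68·380 − 81·319
Hence 319⁻¹ ≡ -81 ≡ 299 (mod 380).

299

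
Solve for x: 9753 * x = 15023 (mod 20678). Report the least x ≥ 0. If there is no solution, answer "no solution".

First find gcd(9753, 20678):
20678 = 2×9753 + 1172
9753 = 8×1172 + 377
1172 = 3×377 + 41
377 = 9×41 + 8
41 = 5×8 + 1
8 = 8×1 + 0
gcd = 1, so a unique solution mod 20678 exists.
Back-substitute for the Bézout coefficients:
1 = 41 − 5·8
1 = −5·377 + 46·41
1 = 46·1172 − 143·377
1 = −143·9753 + 1190·1172
1 = 1190·20678 − 2523·9753
So 9753·(-2523) ≡ 1 (mod 20678), giving 9753⁻¹ ≡ 18155.
x ≡ 9753⁻¹·15023 ≡ 18155·15023 ≡ 20423 (mod 20678).

20423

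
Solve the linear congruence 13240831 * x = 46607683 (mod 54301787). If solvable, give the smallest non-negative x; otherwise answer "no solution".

First find gcd(13240831, 54301787):
54301787 = 4×13240831 + 1338463
13240831 = 9×1338463 + 1194664
1338463 = 1×1194664 + 143799
1194664 = 8×143799 + 44272
143799 = 3×44272 + 10983
44272 = 4×10983 + 340
10983 = 32×340 + 103
340 = 3×103 + 31
103 = 3×31 + 10
31 = 3×10 + 1
10 = 10×1 + 0
gcd = 1, so a unique solution mod 54301787 exists.
Back-substitute for the Bézout coefficients:
1 = 31 − 3·10
1 = −3·103 + 10·31
1 = 10·340 − 33·103
1 = −33·10983 + 1066·340
1 = 1066·44272 − 4297·10983
1 = −4297·143799 + 13957·44272
1 = 13957·1194664 − 115953·143799
1 = −115953·1338463 + 129910·1194664
1 = 129910·13240831 − 1285143·1338463
1 = −1285143·54301787 + 5270482·13240831
So 13240831·(5270482) ≡ 1 (mod 54301787), giving 13240831⁻¹ ≡ 5270482.
x ≡ 13240831⁻¹·46607683 ≡ 5270482·46607683 ≡ 14763093 (mod 54301787).

14763093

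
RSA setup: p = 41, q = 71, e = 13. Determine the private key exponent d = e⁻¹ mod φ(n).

φ(n) = (p−1)(q−1) = 40·70 = 2800.
Need d with 13·d ≡ 1 (mod 2800). Apply the extended Euclidean algorithm:
2800 = 215·13 + 5
13 = 2·5 + 3
5 = 1·3 + 2
3 = 1·2 + 1
2 = 2·1 + 0
Back-substitute:
1 = 3 − 2
1 = −5 + 2·3
1 = 2·13 − 5·5
1 = −5·2800 + 1077·13
So 13·1077 ≡ 1 (mod 2800), hence d = 1077.

1077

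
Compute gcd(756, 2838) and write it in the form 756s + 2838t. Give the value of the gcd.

Apply Euclid's algorithm to 2838 and 756:
2838 = 3×756 + 570
756 = 1×570 + 186
570 = 3×186 + 12
186 = 15×12 + 6
12 = 2×6 + 0
gcd(756, 2838) = 6.
Working backward:
6 = 186 − 15·12
6 = −15·570 + 46·186
6 = 46·756 − 61·570
6 = −61·2838 + 229·756
So 6 = (-61)·2838 + (229)·756.

6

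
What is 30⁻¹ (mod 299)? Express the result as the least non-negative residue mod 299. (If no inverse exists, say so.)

10

Run Euclid on (299, 30):
299 = 9×30 + 29
30 = 1×29 + 1
29 = 29×1 + 0
The gcd is 1. Working backward:
1 = 30 − 29
1 = −299 + 10·30
So 30·10 ≡ 1 (mod 299).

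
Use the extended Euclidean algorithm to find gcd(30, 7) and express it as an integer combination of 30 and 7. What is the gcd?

Apply Euclid's algorithm to 30 and 7:
30 = 4×7 + 2
7 = 3×2 + 1
2 = 2×1 + 0
gcd(30, 7) = 1.
Back-substituting:
1 = 7 − 3·2
1 = −3·30 + 13·7
So 1 = (-3)·30 + (13)·7.

1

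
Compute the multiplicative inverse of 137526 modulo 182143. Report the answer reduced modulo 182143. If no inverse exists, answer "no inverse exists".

139866

gcd(182143, 137526) by repeated division:
182143 = 1×137526 + 44617
137526 = 3×44617 + 3675
44617 = 12×3675 + 517
3675 = 7×517 + 56
517 = 9×56 + 13
56 = 4×13 + 4
13 = 3×4 + 1
4 = 4×1 + 0
Since gcd(137526, 182143) = 1, back-substitute to write 1 as a combination:
1 = 13 − 3·4
1 = −3·56 + 13·13
1 = 13·517 − 120·56
1 = −120·3675 + 853·517
1 = 853·44617 − 10356·3675
1 = −10356·137526 + 31921·44617
1 = 31921·182143 − 42277·137526
Hence 137526⁻¹ ≡ -42277 ≡ 139866 (mod 182143).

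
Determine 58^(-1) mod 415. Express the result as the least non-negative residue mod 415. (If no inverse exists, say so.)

322

Apply the Euclidean algorithm to 415 and 58:
415 = 7·58 + 9
58 = 6·9 + 4
9 = 2·4 + 1
4 = 4·1 + 0
gcd = 1, so the inverse exists. Back-substitute:
1 = 9 − 2·4
1 = −2·58 + 13·9
1 = 13·415 − 93·58
Thus 58·(-93) ≡ 1 (mod 415); reducing, -93 mod 415 = 322.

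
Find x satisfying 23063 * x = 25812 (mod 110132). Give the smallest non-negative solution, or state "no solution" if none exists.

First find gcd(23063, 110132):
110132 = 4·23063 + 17880
23063 = 1·17880 + 5183
17880 = 3·5183 + 2331
5183 = 2·2331 + 521
2331 = 4·521 + 247
521 = 2·247 + 27
247 = 9·27 + 4
27 = 6·4 + 3
4 = 1·3 + 1
3 = 3·1 + 0
gcd = 1, so a unique solution mod 110132 exists.
Back-substitute for the Bézout coefficients:
1 = 4 − 3
1 = −27 + 7·4
1 = 7·247 − 64·27
1 = −64·521 + 135·247
1 = 135·2331 − 604·521
1 = −604·5183 + 1343·2331
1 = 1343·17880 − 4633·5183
1 = −4633·23063 + 5976·17880
1 = 5976·110132 − 28537·23063
So 23063·(-28537) ≡ 1 (mod 110132), giving 23063⁻¹ ≡ 81595.
x ≡ 23063⁻¹·25812 ≡ 81595·25812 ≡ 75904 (mod 110132).

75904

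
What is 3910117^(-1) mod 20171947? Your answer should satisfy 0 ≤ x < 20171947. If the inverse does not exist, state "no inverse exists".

gcd(20171947, 3910117) by repeated division:
20171947 = 5×3910117 + 621362
3910117 = 6×621362 + 181945
621362 = 3×181945 + 75527
181945 = 2×75527 + 30891
75527 = 2×30891 + 13745
30891 = 2×13745 + 3401
13745 = 4×3401 + 141
3401 = 24×141 + 17
141 = 8×17 + 5
17 = 3×5 + 2
5 = 2×2 + 1
2 = 2×1 + 0
Since gcd(3910117, 20171947) = 1, back-substitute to write 1 as a combination:
1 = 5 − 2·2
1 = −2·17 + 7·5
1 = 7·141 − 58·17
1 = −58·3401 + 1399·141
1 = 1399·13745 − 5654·3401
1 = −5654·30891 + 12707·13745
1 = 12707·75527 − 31068·30891
1 = −31068·181945 + 74843·75527
1 = 74843·621362 − 255597·181945
1 = −255597·3910117 + 1608425·621362
1 = 1608425·20171947 − 8297722·3910117
So 3910117·(-8297722) ≡ 1 (mod 20171947), and -8297722 ≡ 11874225 (mod 20171947).

11874225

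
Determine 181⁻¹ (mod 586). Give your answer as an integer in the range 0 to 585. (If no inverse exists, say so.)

327

Apply the Euclidean algorithm to 586 and 181:
586 = 3·181 + 43
181 = 4·43 + 9
43 = 4·9 + 7
9 = 1·7 + 2
7 = 3·2 + 1
2 = 2·1 + 0
The gcd is 1. Working backward:
1 = 7 − 3·2
1 = −3·9 + 4·7
1 = 4·43 − 19·9
1 = −19·181 + 80·43
1 = 80·586 − 259·181
So 181·(-259) ≡ 1 (mod 586), and -259 ≡ 327 (mod 586).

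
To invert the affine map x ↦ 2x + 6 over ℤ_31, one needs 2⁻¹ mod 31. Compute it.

16

Run Euclid on (31, 2):
31 = 15·2 + 1
2 = 2·1 + 0
Since gcd(2, 31) = 1, back-substitute to write 1 as a combination:
1 = 31 − 15·2
So 2·(-15) ≡ 1 (mod 31), and -15 ≡ 16 (mod 31).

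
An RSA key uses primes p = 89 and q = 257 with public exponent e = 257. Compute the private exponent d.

φ(n) = (p−1)(q−1) = 88·256 = 22528.
Need d with 257·d ≡ 1 (mod 22528). Apply the extended Euclidean algorithm:
22528 = 87×257 + 169
257 = 1×169 + 88
169 = 1×88 + 81
88 = 1×81 + 7
81 = 11×7 + 4
7 = 1×4 + 3
4 = 1×3 + 1
3 = 3×1 + 0
Back-substitute:
1 = 4 − 3
1 = −7 + 2·4
1 = 2·81 − 23·7
1 = −23·88 + 25·81
1 = 25·169 − 48·88
1 = −48·257 + 73·169
1 = 73·22528 − 6399·257
So 257·(-6399) ≡ 1 (mod 22528), hence d ≡ -6399 ≡ 16129 (mod 22528).

16129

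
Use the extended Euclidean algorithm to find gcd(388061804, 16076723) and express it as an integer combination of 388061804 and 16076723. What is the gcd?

Apply Euclid's algorithm to 388061804 and 16076723:
388061804 = 24*16076723 + 2220452
16076723 = 7*2220452 + 533559
2220452 = 4*533559 + 86216
533559 = 6*86216 + 16263
86216 = 5*16263 + 4901
16263 = 3*4901 + 1560
4901 = 3*1560 + 221
1560 = 7*221 + 13
221 = 17*13 + 0
gcd(388061804, 16076723) = 13.
Express as a combination:
13 = 1560 − 7·221
13 = −7·4901 + 22·1560
13 = 22·16263 − 73·4901
13 = −73·86216 + 387·16263
13 = 387·533559 − 2395·86216
13 = −2395·2220452 + 9967·533559
13 = 9967·16076723 − 72164·2220452
13 = −72164·388061804 + 1741903·16076723
So 13 = (-72164)·388061804 + (1741903)·16076723.

13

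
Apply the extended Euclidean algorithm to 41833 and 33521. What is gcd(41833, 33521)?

1

Apply Euclid's algorithm to 41833 and 33521:
41833 = 1×33521 + 8312
33521 = 4×8312 + 273
8312 = 30×273 + 122
273 = 2×122 + 29
122 = 4×29 + 6
29 = 4×6 + 5
6 = 1×5 + 1
5 = 5×1 + 0
gcd(41833, 33521) = 1.
Back-substituting:
1 = 6 − 5
1 = −29 + 5·6
1 = 5·122 − 21·29
1 = −21·273 + 47·122
1 = 47·8312 − 1431·273
1 = −1431·33521 + 5771·8312
1 = 5771·41833 − 7202·33521
So 1 = (5771)·41833 + (-7202)·33521.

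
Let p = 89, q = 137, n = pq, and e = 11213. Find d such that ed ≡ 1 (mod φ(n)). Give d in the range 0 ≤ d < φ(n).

2885

φ(n) = (p−1)(q−1) = 88·136 = 11968.
Need d with 11213·d ≡ 1 (mod 11968). Apply the extended Euclidean algorithm:
11968 = 1*11213 + 755
11213 = 14*755 + 643
755 = 1*643 + 112
643 = 5*112 + 83
112 = 1*83 + 29
83 = 2*29 + 25
29 = 1*25 + 4
25 = 6*4 + 1
4 = 4*1 + 0
Back-substitute:
1 = 25 − 6·4
1 = −6·29 + 7·25
1 = 7·83 − 20·29
1 = −20·112 + 27·83
1 = 27·643 − 155·112
1 = −155·755 + 182·643
1 = 182·11213 − 2703·755
1 = −2703·11968 + 2885·11213
So 11213·2885 ≡ 1 (mod 11968), hence d = 2885.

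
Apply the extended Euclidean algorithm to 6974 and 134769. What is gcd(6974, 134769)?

1

Euclidean algorithm:
134769 = 19·6974 + 2263
6974 = 3·2263 + 185
2263 = 12·185 + 43
185 = 4·43 + 13
43 = 3·13 + 4
13 = 3·4 + 1
4 = 4·1 + 0
gcd(6974, 134769) = 1.
Express as a combination:
1 = 13 − 3·4
1 = −3·43 + 10·13
1 = 10·185 − 43·43
1 = −43·2263 + 526·185
1 = 526·6974 − 1621·2263
1 = −1621·134769 + 31325·6974
So 1 = (-1621)·134769 + (31325)·6974.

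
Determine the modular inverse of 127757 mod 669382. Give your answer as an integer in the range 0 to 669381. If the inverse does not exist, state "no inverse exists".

no inverse exists

Euclidean algorithm on 669382, 127757:
669382 = 5·127757 + 30597
127757 = 4·30597 + 5369
30597 = 5·5369 + 3752
5369 = 1·3752 + 1617
3752 = 2·1617 + 518
1617 = 3·518 + 63
518 = 8·63 + 14
63 = 4·14 + 7
14 = 2·7 + 0
The gcd is 7, not 1, hence no inverse exists.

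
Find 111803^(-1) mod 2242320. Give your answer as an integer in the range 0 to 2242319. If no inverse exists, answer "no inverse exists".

Run Euclid on (2242320, 111803):
2242320 = 20·111803 + 6260
111803 = 17·6260 + 5383
6260 = 1·5383 + 877
5383 = 6·877 + 121
877 = 7·121 + 30
121 = 4·30 + 1
30 = 30·1 + 0
gcd = 1, so the inverse exists. Back-substitute:
1 = 121 − 4·30
1 = −4·877 + 29·121
1 = 29·5383 − 178·877
1 = −178·6260 + 207·5383
1 = 207·111803 − 3697·6260
1 = −3697·2242320 + 74147·111803
So 111803·74147 ≡ 1 (mod 2242320).

74147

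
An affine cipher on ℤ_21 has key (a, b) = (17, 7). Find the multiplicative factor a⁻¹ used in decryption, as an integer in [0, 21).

Apply the Euclidean algorithm to 21 and 17:
21 = 1×17 + 4
17 = 4×4 + 1
4 = 4×1 + 0
Since gcd(17, 21) = 1, back-substitute to write 1 as a combination:
1 = 17 − 4·4
1 = −4·21 + 5·17
So 17·5 ≡ 1 (mod 21).

5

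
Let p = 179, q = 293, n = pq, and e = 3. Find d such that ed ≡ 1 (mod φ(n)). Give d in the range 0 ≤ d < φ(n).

φ(n) = (p−1)(q−1) = 178·292 = 51976.
Need d with 3·d ≡ 1 (mod 51976). Apply the extended Euclidean algorithm:
51976 = 17325·3 + 1
3 = 3·1 + 0
Back-substitute:
1 = 51976 − 17325·3
So 3·(-17325) ≡ 1 (mod 51976), hence d ≡ -17325 ≡ 34651 (mod 51976).

34651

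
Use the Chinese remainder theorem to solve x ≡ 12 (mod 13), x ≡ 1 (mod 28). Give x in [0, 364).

Write x = 12 + 13·k. Then 13·k ≡ 1 − 12 ≡ 17 (mod 28).
Need 13⁻¹ mod 28. Extended Euclid on (28, 13):
28 = 2×13 + 2
13 = 6×2 + 1
2 = 2×1 + 0
Back-substitute:
1 = 13 − 6·2
1 = −6·28 + 13·13
13⁻¹ ≡ 13 (mod 28), so k ≡ 13·17 ≡ 25 (mod 28).
x = 12 + 13·25 = 337.

337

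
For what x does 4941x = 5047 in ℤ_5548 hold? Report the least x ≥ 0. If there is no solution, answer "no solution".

First find gcd(4941, 5548):
5548 = 1×4941 + 607
4941 = 8×607 + 85
607 = 7×85 + 12
85 = 7×12 + 1
12 = 12×1 + 0
gcd = 1, so a unique solution mod 5548 exists.
Back-substitute for the Bézout coefficients:
1 = 85 − 7·12
1 = −7·607 + 50·85
1 = 50·4941 − 407·607
1 = −407·5548 + 457·4941
So 4941·(457) ≡ 1 (mod 5548), giving 4941⁻¹ ≡ 457.
x ≡ 4941⁻¹·5047 ≡ 457·5047 ≡ 4059 (mod 5548).

4059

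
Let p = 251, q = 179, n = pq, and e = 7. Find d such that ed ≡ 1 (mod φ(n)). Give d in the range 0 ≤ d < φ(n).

φ(n) = (p−1)(q−1) = 250·178 = 44500.
Need d with 7·d ≡ 1 (mod 44500). Apply the extended Euclidean algorithm:
44500 = 6357·7 + 1
7 = 7·1 + 0
Back-substitute:
1 = 44500 − 6357·7
So 7·(-6357) ≡ 1 (mod 44500), hence d ≡ -6357 ≡ 38143 (mod 44500).

38143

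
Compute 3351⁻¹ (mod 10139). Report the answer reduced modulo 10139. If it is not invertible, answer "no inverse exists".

gcd(10139, 3351) by repeated division:
10139 = 3·3351 + 86
3351 = 38·86 + 83
86 = 1·83 + 3
83 = 27·3 + 2
3 = 1·2 + 1
2 = 2·1 + 0
Since gcd(3351, 10139) = 1, back-substitute to write 1 as a combination:
1 = 3 − 2
1 = −83 + 28·3
1 = 28·86 − 29·83
1 = −29·3351 + 1130·86
1 = 1130·10139 − 3419·3351
So 3351·(-3419) ≡ 1 (mod 10139), and -3419 ≡ 6720 (mod 10139).

6720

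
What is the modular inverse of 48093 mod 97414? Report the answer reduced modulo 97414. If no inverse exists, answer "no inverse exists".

66397

Run Euclid on (97414, 48093):
97414 = 2×48093 + 1228
48093 = 39×1228 + 201
1228 = 6×201 + 22
201 = 9×22 + 3
22 = 7×3 + 1
3 = 3×1 + 0
The gcd is 1. Working backward:
1 = 22 − 7·3
1 = −7·201 + 64·22
1 = 64·1228 − 391·201
1 = −391·48093 + 15313·1228
1 = 15313·97414 − 31017·48093
Hence 48093⁻¹ ≡ -31017 ≡ 66397 (mod 97414).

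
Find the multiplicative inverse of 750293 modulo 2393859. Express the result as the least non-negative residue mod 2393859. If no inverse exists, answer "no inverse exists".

Apply the Euclidean algorithm to 2393859 and 750293:
2393859 = 3×750293 + 142980
750293 = 5×142980 + 35393
142980 = 4×35393 + 1408
35393 = 25×1408 + 193
1408 = 7×193 + 57
193 = 3×57 + 22
57 = 2×22 + 13
22 = 1×13 + 9
13 = 1×9 + 4
9 = 2×4 + 1
4 = 4×1 + 0
gcd = 1, so the inverse exists. Back-substitute:
1 = 9 − 2·4
1 = −2·13 + 3·9
1 = 3·22 − 5·13
1 = −5·57 + 13·22
1 = 13·193 − 44·57
1 = −44·1408 + 321·193
1 = 321·35393 − 8069·1408
1 = −8069·142980 + 32597·35393
1 = 32597·750293 − 171054·142980
1 = −171054·2393859 + 545759·750293
So 750293·545759 ≡ 1 (mod 2393859).

545759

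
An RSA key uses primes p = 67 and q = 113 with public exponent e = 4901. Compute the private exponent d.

φ(n) = (p−1)(q−1) = 66·112 = 7392.
Need d with 4901·d ≡ 1 (mod 7392). Apply the extended Euclidean algorithm:
7392 = 1×4901 + 2491
4901 = 1×2491 + 2410
2491 = 1×2410 + 81
2410 = 29×81 + 61
81 = 1×61 + 20
61 = 3×20 + 1
20 = 20×1 + 0
Back-substitute:
1 = 61 − 3·20
1 = −3·81 + 4·61
1 = 4·2410 − 119·81
1 = −119·2491 + 123·2410
1 = 123·4901 − 242·2491
1 = −242·7392 + 365·4901
So 4901·365 ≡ 1 (mod 7392), hence d = 365.

365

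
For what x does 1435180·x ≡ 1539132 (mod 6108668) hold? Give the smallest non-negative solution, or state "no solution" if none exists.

260070

First find gcd(1435180, 6108668):
6108668 = 4×1435180 + 367948
1435180 = 3×367948 + 331336
367948 = 1×331336 + 36612
331336 = 9×36612 + 1828
36612 = 20×1828 + 52
1828 = 35×52 + 8
52 = 6×8 + 4
8 = 2×4 + 0
gcd = 4 and 4 | 1539132, so solutions exist. Divide through by 4: 358795x ≡ 384783 (mod 1527167).
Now find 358795⁻¹ mod 1527167:
1527167 = 4*358795 + 91987
358795 = 3*91987 + 82834
91987 = 1*82834 + 9153
82834 = 9*9153 + 457
9153 = 20*457 + 13
457 = 35*13 + 2
13 = 6*2 + 1
2 = 2*1 + 0
Back-substitute:
1 = 13 − 6·2
1 = −6·457 + 211·13
1 = 211·9153 − 4226·457
1 = −4226·82834 + 38245·9153
1 = 38245·91987 − 42471·82834
1 = −42471·358795 + 165658·91987
1 = 165658·1527167 − 705103·358795
So 358795·(-705103) ≡ 1 (mod 1527167), i.e. 358795⁻¹ ≡ 822064.
Then x ≡ 822064·384783 ≡ 260070 (mod 1527167); the smallest non-negative solution is x = 260070.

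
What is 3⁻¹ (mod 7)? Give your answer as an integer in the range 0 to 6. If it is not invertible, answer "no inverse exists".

5

Extended Euclidean algorithm:
7 = 2×3 + 1
3 = 3×1 + 0
gcd = 1, so the inverse exists. Back-substitute:
1 = 7 − 2·3
So 3·(-2) ≡ 1 (mod 7), and -2 ≡ 5 (mod 7).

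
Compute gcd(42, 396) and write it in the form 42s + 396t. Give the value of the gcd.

Apply Euclid's algorithm to 396 and 42:
396 = 9*42 + 18
42 = 2*18 + 6
18 = 3*6 + 0
gcd(42, 396) = 6.
Back-substituting:
6 = 42 − 2·18
6 = −2·396 + 19·42
So 6 = (-2)·396 + (19)·42.

6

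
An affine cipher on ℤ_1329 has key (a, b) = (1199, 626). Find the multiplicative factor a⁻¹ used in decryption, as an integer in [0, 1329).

92

Run Euclid on (1329, 1199):
1329 = 1×1199 + 130
1199 = 9×130 + 29
130 = 4×29 + 14
29 = 2×14 + 1
14 = 14×1 + 0
The gcd is 1. Working backward:
1 = 29 − 2·14
1 = −2·130 + 9·29
1 = 9·1199 − 83·130
1 = −83·1329 + 92·1199
So 1199·92 ≡ 1 (mod 1329).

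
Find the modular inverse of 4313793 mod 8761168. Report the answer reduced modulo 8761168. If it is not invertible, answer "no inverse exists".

6937537

gcd(8761168, 4313793) by repeated division:
8761168 = 2·4313793 + 133582
4313793 = 32·133582 + 39169
133582 = 3·39169 + 16075
39169 = 2·16075 + 7019
16075 = 2·7019 + 2037
7019 = 3·2037 + 908
2037 = 2·908 + 221
908 = 4·221 + 24
221 = 9·24 + 5
24 = 4·5 + 4
5 = 1·4 + 1
4 = 4·1 + 0
gcd = 1, so the inverse exists. Back-substitute:
1 = 5 − 4
1 = −24 + 5·5
1 = 5·221 − 46·24
1 = −46·908 + 189·221
1 = 189·2037 − 424·908
1 = −424·7019 + 1461·2037
1 = 1461·16075 − 3346·7019
1 = −3346·39169 + 8153·16075
1 = 8153·133582 − 27805·39169
1 = −27805·4313793 + 897913·133582
1 = 897913·8761168 − 1823631·4313793
Hence 4313793⁻¹ ≡ -1823631 ≡ 6937537 (mod 8761168).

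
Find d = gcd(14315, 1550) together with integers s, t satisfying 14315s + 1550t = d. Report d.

5

Euclidean algorithm:
14315 = 9*1550 + 365
1550 = 4*365 + 90
365 = 4*90 + 5
90 = 18*5 + 0
gcd(14315, 1550) = 5.
Working backward:
5 = 365 − 4·90
5 = −4·1550 + 17·365
5 = 17·14315 − 157·1550
So 5 = (17)·14315 + (-157)·1550.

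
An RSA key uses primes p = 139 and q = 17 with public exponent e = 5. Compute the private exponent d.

1325

φ(n) = (p−1)(q−1) = 138·16 = 2208.
Need d with 5·d ≡ 1 (mod 2208). Apply the extended Euclidean algorithm:
2208 = 441×5 + 3
5 = 1×3 + 2
3 = 1×2 + 1
2 = 2×1 + 0
Back-substitute:
1 = 3 − 2
1 = −5 + 2·3
1 = 2·2208 − 883·5
So 5·(-883) ≡ 1 (mod 2208), hence d ≡ -883 ≡ 1325 (mod 2208).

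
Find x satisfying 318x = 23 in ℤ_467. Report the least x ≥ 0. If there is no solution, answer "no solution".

307

First find gcd(318, 467):
467 = 1×318 + 149
318 = 2×149 + 20
149 = 7×20 + 9
20 = 2×9 + 2
9 = 4×2 + 1
2 = 2×1 + 0
gcd = 1, so a unique solution mod 467 exists.
Back-substitute for the Bézout coefficients:
1 = 9 − 4·2
1 = −4·20 + 9·9
1 = 9·149 − 67·20
1 = −67·318 + 143·149
1 = 143·467 − 210·318
So 318·(-210) ≡ 1 (mod 467), giving 318⁻¹ ≡ 257.
x ≡ 318⁻¹·23 ≡ 257·23 ≡ 307 (mod 467).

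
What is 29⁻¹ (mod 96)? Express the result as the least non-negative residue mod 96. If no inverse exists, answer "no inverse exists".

Extended Euclidean algorithm:
96 = 3*29 + 9
29 = 3*9 + 2
9 = 4*2 + 1
2 = 2*1 + 0
Since gcd(29, 96) = 1, back-substitute to write 1 as a combination:
1 = 9 − 4·2
1 = −4·29 + 13·9
1 = 13·96 − 43·29
Thus 29·(-43) ≡ 1 (mod 96); reducing, -43 mod 96 = 53.

53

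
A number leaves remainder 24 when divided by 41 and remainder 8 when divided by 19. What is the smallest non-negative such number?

Write x = 24 + 41·k. Then 41·k ≡ 8 − 24 ≡ 3 (mod 19).
Need 41⁻¹ mod 19. Extended Euclid on (19, 3):
19 = 6×3 + 1
3 = 3×1 + 0
Back-substitute:
1 = 19 − 6·3
41⁻¹ ≡ 13 (mod 19), so k ≡ 13·3 ≡ 1 (mod 19).
x = 24 + 41·1 = 65.

65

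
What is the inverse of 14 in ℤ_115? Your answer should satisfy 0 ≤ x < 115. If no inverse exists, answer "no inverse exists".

Apply the Euclidean algorithm to 115 and 14:
115 = 8×14 + 3
14 = 4×3 + 2
3 = 1×2 + 1
2 = 2×1 + 0
The gcd is 1. Working backward:
1 = 3 − 2
1 = −14 + 5·3
1 = 5·115 − 41·14
So 14·(-41) ≡ 1 (mod 115), and -41 ≡ 74 (mod 115).

74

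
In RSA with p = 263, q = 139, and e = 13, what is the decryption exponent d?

φ(n) = (p−1)(q−1) = 262·138 = 36156.
Need d with 13·d ≡ 1 (mod 36156). Apply the extended Euclidean algorithm:
36156 = 2781*13 + 3
13 = 4*3 + 1
3 = 3*1 + 0
Back-substitute:
1 = 13 − 4·3
1 = −4·36156 + 11125·13
So 13·11125 ≡ 1 (mod 36156), hence d = 11125.

11125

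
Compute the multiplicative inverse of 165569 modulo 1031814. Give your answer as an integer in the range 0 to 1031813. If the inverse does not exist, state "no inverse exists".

476381

gcd(1031814, 165569) by repeated division:
1031814 = 6×165569 + 38400
165569 = 4×38400 + 11969
38400 = 3×11969 + 2493
11969 = 4×2493 + 1997
2493 = 1×1997 + 496
1997 = 4×496 + 13
496 = 38×13 + 2
13 = 6×2 + 1
2 = 2×1 + 0
gcd = 1, so the inverse exists. Back-substitute:
1 = 13 − 6·2
1 = −6·496 + 229·13
1 = 229·1997 − 922·496
1 = −922·2493 + 1151·1997
1 = 1151·11969 − 5526·2493
1 = −5526·38400 + 17729·11969
1 = 17729·165569 − 76442·38400
1 = −76442·1031814 + 476381·165569
So 165569·476381 ≡ 1 (mod 1031814).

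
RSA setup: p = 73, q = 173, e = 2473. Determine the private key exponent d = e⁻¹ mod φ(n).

8473

φ(n) = (p−1)(q−1) = 72·172 = 12384.
Need d with 2473·d ≡ 1 (mod 12384). Apply the extended Euclidean algorithm:
12384 = 5*2473 + 19
2473 = 130*19 + 3
19 = 6*3 + 1
3 = 3*1 + 0
Back-substitute:
1 = 19 − 6·3
1 = −6·2473 + 781·19
1 = 781·12384 − 3911·2473
So 2473·(-3911) ≡ 1 (mod 12384), hence d ≡ -3911 ≡ 8473 (mod 12384).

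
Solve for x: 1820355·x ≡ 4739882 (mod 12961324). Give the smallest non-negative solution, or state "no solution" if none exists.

First find gcd(1820355, 12961324):
12961324 = 7·1820355 + 218839
1820355 = 8·218839 + 69643
218839 = 3·69643 + 9910
69643 = 7·9910 + 273
9910 = 36·273 + 82
273 = 3·82 + 27
82 = 3·27 + 1
27 = 27·1 + 0
gcd = 1, so a unique solution mod 12961324 exists.
Back-substitute for the Bézout coefficients:
1 = 82 − 3·27
1 = −3·273 + 10·82
1 = 10·9910 − 363·273
1 = −363·69643 + 2551·9910
1 = 2551·218839 − 8016·69643
1 = −8016·1820355 + 66679·218839
1 = 66679·12961324 − 474769·1820355
So 1820355·(-474769) ≡ 1 (mod 12961324), giving 1820355⁻¹ ≡ 12486555.
x ≡ 1820355⁻¹·4739882 ≡ 12486555·4739882 ≡ 8996946 (mod 12961324).

8996946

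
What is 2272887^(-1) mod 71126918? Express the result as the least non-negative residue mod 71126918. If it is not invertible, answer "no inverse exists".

2206421

Apply the Euclidean algorithm to 71126918 and 2272887:
71126918 = 31*2272887 + 667421
2272887 = 3*667421 + 270624
667421 = 2*270624 + 126173
270624 = 2*126173 + 18278
126173 = 6*18278 + 16505
18278 = 1*16505 + 1773
16505 = 9*1773 + 548
1773 = 3*548 + 129
548 = 4*129 + 32
129 = 4*32 + 1
32 = 32*1 + 0
Since gcd(2272887, 71126918) = 1, back-substitute to write 1 as a combination:
1 = 129 − 4·32
1 = −4·548 + 17·129
1 = 17·1773 − 55·548
1 = −55·16505 + 512·1773
1 = 512·18278 − 567·16505
1 = −567·126173 + 3914·18278
1 = 3914·270624 − 8395·126173
1 = −8395·667421 + 20704·270624
1 = 20704·2272887 − 70507·667421
1 = −70507·71126918 + 2206421·2272887
So 2272887·2206421 ≡ 1 (mod 71126918).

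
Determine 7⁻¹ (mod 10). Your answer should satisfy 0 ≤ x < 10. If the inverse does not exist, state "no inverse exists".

3

Apply the Euclidean algorithm to 10 and 7:
10 = 1×7 + 3
7 = 2×3 + 1
3 = 3×1 + 0
Since gcd(7, 10) = 1, back-substitute to write 1 as a combination:
1 = 7 − 2·3
1 = −2·10 + 3·7
So 7·3 ≡ 1 (mod 10).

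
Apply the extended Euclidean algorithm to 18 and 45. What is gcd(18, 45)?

Euclidean algorithm:
45 = 2·18 + 9
18 = 2·9 + 0
gcd(18, 45) = 9.
Working backward:
9 = 45 − 2·18
So 9 = (1)·45 + (-2)·18.

9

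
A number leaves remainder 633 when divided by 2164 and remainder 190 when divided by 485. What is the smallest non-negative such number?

591405

Write x = 633 + 2164·k. Then 2164·k ≡ 190 − 633 ≡ 42 (mod 485).
Need 2164⁻¹ mod 485. Extended Euclid on (485, 224):
485 = 2×224 + 37
224 = 6×37 + 2
37 = 18×2 + 1
2 = 2×1 + 0
Back-substitute:
1 = 37 − 18·2
1 = −18·224 + 109·37
1 = 109·485 − 236·224
2164⁻¹ ≡ 249 (mod 485), so k ≡ 249·42 ≡ 273 (mod 485).
x = 633 + 2164·273 = 591405.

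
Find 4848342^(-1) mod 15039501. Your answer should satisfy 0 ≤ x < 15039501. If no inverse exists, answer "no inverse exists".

no inverse exists

Compute gcd(4848342, 15039501):
15039501 = 3·4848342 + 494475
4848342 = 9·494475 + 398067
494475 = 1·398067 + 96408
398067 = 4·96408 + 12435
96408 = 7·12435 + 9363
12435 = 1·9363 + 3072
9363 = 3·3072 + 147
3072 = 20·147 + 132
147 = 1·132 + 15
132 = 8·15 + 12
15 = 1·12 + 3
12 = 4·3 + 0
The gcd is 3, not 1, hence no inverse exists.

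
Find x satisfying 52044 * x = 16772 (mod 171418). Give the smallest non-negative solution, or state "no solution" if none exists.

First find gcd(52044, 171418):
171418 = 3×52044 + 15286
52044 = 3×15286 + 6186
15286 = 2×6186 + 2914
6186 = 2×2914 + 358
2914 = 8×358 + 50
358 = 7×50 + 8
50 = 6×8 + 2
8 = 4×2 + 0
gcd = 2 and 2 | 16772, so solutions exist. Divide through by 2: 26022x ≡ 8386 (mod 85709).
Now find 26022⁻¹ mod 85709:
85709 = 3·26022 + 7643
26022 = 3·7643 + 3093
7643 = 2·3093 + 1457
3093 = 2·1457 + 179
1457 = 8·179 + 25
179 = 7·25 + 4
25 = 6·4 + 1
4 = 4·1 + 0
Back-substitute:
1 = 25 − 6·4
1 = −6·179 + 43·25
1 = 43·1457 − 350·179
1 = −350·3093 + 743·1457
1 = 743·7643 − 1836·3093
1 = −1836·26022 + 6251·7643
1 = 6251·85709 − 20589·26022
So 26022·(-20589) ≡ 1 (mod 85709), i.e. 26022⁻¹ ≡ 65120.
Then x ≡ 65120·8386 ≡ 44281 (mod 85709); the smallest non-negative solution is x = 44281.

44281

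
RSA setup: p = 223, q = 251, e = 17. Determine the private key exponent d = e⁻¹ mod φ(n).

φ(n) = (p−1)(q−1) = 222·250 = 55500.
Need d with 17·d ≡ 1 (mod 55500). Apply the extended Euclidean algorithm:
55500 = 3264×17 + 12
17 = 1×12 + 5
12 = 2×5 + 2
5 = 2×2 + 1
2 = 2×1 + 0
Back-substitute:
1 = 5 − 2·2
1 = −2·12 + 5·5
1 = 5·17 − 7·12
1 = −7·55500 + 22853·17
So 17·22853 ≡ 1 (mod 55500), hence d = 22853.

22853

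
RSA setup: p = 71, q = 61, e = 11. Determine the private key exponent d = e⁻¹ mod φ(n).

φ(n) = (p−1)(q−1) = 70·60 = 4200.
Need d with 11·d ≡ 1 (mod 4200). Apply the extended Euclidean algorithm:
4200 = 381×11 + 9
11 = 1×9 + 2
9 = 4×2 + 1
2 = 2×1 + 0
Back-substitute:
1 = 9 − 4·2
1 = −4·11 + 5·9
1 = 5·4200 − 1909·11
So 11·(-1909) ≡ 1 (mod 4200), hence d ≡ -1909 ≡ 2291 (mod 4200).

2291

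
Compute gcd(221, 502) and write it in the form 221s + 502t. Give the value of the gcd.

1

Apply Euclid's algorithm to 502 and 221:
502 = 2×221 + 60
221 = 3×60 + 41
60 = 1×41 + 19
41 = 2×19 + 3
19 = 6×3 + 1
3 = 3×1 + 0
gcd(221, 502) = 1.
Express as a combination:
1 = 19 − 6·3
1 = −6·41 + 13·19
1 = 13·60 − 19·41
1 = −19·221 + 70·60
1 = 70·502 − 159·221
So 1 = (70)·502 + (-159)·221.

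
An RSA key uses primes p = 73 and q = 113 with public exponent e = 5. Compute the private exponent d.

1613

φ(n) = (p−1)(q−1) = 72·112 = 8064.
Need d with 5·d ≡ 1 (mod 8064). Apply the extended Euclidean algorithm:
8064 = 1612×5 + 4
5 = 1×4 + 1
4 = 4×1 + 0
Back-substitute:
1 = 5 − 4
1 = −8064 + 1613·5
So 5·1613 ≡ 1 (mod 8064), hence d = 1613.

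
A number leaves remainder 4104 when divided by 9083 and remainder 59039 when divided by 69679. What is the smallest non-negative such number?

221847296

Write x = 4104 + 9083·k. Then 9083·k ≡ 59039 − 4104 ≡ 54935 (mod 69679).
Need 9083⁻¹ mod 69679. Extended Euclid on (69679, 9083):
69679 = 7·9083 + 6098
9083 = 1·6098 + 2985
6098 = 2·2985 + 128
2985 = 23·128 + 41
128 = 3·41 + 5
41 = 8·5 + 1
5 = 5·1 + 0
Back-substitute:
1 = 41 − 8·5
1 = −8·128 + 25·41
1 = 25·2985 − 583·128
1 = −583·6098 + 1191·2985
1 = 1191·9083 − 1774·6098
1 = −1774·69679 + 13609·9083
9083⁻¹ ≡ 13609 (mod 69679), so k ≡ 13609·54935 ≡ 24424 (mod 69679).
x = 4104 + 9083·24424 = 221847296.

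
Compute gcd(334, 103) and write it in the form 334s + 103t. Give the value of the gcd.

Repeated division:
334 = 3·103 + 25
103 = 4·25 + 3
25 = 8·3 + 1
3 = 3·1 + 0
gcd(334, 103) = 1.
Working backward:
1 = 25 − 8·3
1 = −8·103 + 33·25
1 = 33·334 − 107·103
So 1 = (33)·334 + (-107)·103.

1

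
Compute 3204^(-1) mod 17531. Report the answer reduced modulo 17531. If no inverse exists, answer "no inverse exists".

4142

Apply the Euclidean algorithm to 17531 and 3204:
17531 = 5*3204 + 1511
3204 = 2*1511 + 182
1511 = 8*182 + 55
182 = 3*55 + 17
55 = 3*17 + 4
17 = 4*4 + 1
4 = 4*1 + 0
The gcd is 1. Working backward:
1 = 17 − 4·4
1 = −4·55 + 13·17
1 = 13·182 − 43·55
1 = −43·1511 + 357·182
1 = 357·3204 − 757·1511
1 = −757·17531 + 4142·3204
So 3204·4142 ≡ 1 (mod 17531).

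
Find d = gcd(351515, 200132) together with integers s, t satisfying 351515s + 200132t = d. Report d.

1

Apply Euclid's algorithm to 351515 and 200132:
351515 = 1*200132 + 151383
200132 = 1*151383 + 48749
151383 = 3*48749 + 5136
48749 = 9*5136 + 2525
5136 = 2*2525 + 86
2525 = 29*86 + 31
86 = 2*31 + 24
31 = 1*24 + 7
24 = 3*7 + 3
7 = 2*3 + 1
3 = 3*1 + 0
gcd(351515, 200132) = 1.
Working backward:
1 = 7 − 2·3
1 = −2·24 + 7·7
1 = 7·31 − 9·24
1 = −9·86 + 25·31
1 = 25·2525 − 734·86
1 = −734·5136 + 1493·2525
1 = 1493·48749 − 14171·5136
1 = −14171·151383 + 44006·48749
1 = 44006·200132 − 58177·151383
1 = −58177·351515 + 102183·200132
So 1 = (-58177)·351515 + (102183)·200132.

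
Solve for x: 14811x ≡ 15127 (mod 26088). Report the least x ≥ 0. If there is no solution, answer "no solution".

gcd(14811, 26088):
26088 = 1·14811 + 11277
14811 = 1·11277 + 3534
11277 = 3·3534 + 675
3534 = 5·675 + 159
675 = 4·159 + 39
159 = 4·39 + 3
39 = 13·3 + 0
gcd = 3, but 3 ∤ 15127, so the congruence has no solution.

no solution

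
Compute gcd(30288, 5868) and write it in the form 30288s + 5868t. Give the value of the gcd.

12

Repeated division:
30288 = 5×5868 + 948
5868 = 6×948 + 180
948 = 5×180 + 48
180 = 3×48 + 36
48 = 1×36 + 12
36 = 3×12 + 0
gcd(30288, 5868) = 12.
Express as a combination:
12 = 48 − 36
12 = −180 + 4·48
12 = 4·948 − 21·180
12 = −21·5868 + 130·948
12 = 130·30288 − 671·5868
So 12 = (130)·30288 + (-671)·5868.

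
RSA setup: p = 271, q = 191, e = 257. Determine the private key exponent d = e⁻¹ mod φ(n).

φ(n) = (p−1)(q−1) = 270·190 = 51300.
Need d with 257·d ≡ 1 (mod 51300). Apply the extended Euclidean algorithm:
51300 = 199×257 + 157
257 = 1×157 + 100
157 = 1×100 + 57
100 = 1×57 + 43
57 = 1×43 + 14
43 = 3×14 + 1
14 = 14×1 + 0
Back-substitute:
1 = 43 − 3·14
1 = −3·57 + 4·43
1 = 4·100 − 7·57
1 = −7·157 + 11·100
1 = 11·257 − 18·157
1 = −18·51300 + 3593·257
So 257·3593 ≡ 1 (mod 51300), hence d = 3593.

3593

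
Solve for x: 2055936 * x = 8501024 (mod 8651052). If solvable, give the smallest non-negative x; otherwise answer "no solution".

no solution

gcd(2055936, 8651052):
8651052 = 4×2055936 + 427308
2055936 = 4×427308 + 346704
427308 = 1×346704 + 80604
346704 = 4×80604 + 24288
80604 = 3×24288 + 7740
24288 = 3×7740 + 1068
7740 = 7×1068 + 264
1068 = 4×264 + 12
264 = 22×12 + 0
gcd = 12, but 12 ∤ 8501024, so the congruence has no solution.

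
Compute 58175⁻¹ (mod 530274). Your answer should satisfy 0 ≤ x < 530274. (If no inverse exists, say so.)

Run Euclid on (530274, 58175):
530274 = 9*58175 + 6699
58175 = 8*6699 + 4583
6699 = 1*4583 + 2116
4583 = 2*2116 + 351
2116 = 6*351 + 10
351 = 35*10 + 1
10 = 10*1 + 0
Since gcd(58175, 530274) = 1, back-substitute to write 1 as a combination:
1 = 351 − 35·10
1 = −35·2116 + 211·351
1 = 211·4583 − 457·2116
1 = −457·6699 + 668·4583
1 = 668·58175 − 5801·6699
1 = −5801·530274 + 52877·58175
So 58175·52877 ≡ 1 (mod 530274).

52877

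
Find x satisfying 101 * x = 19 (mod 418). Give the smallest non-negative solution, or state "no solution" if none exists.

323

First find gcd(101, 418):
418 = 4×101 + 14
101 = 7×14 + 3
14 = 4×3 + 2
3 = 1×2 + 1
2 = 2×1 + 0
gcd = 1, so a unique solution mod 418 exists.
Back-substitute for the Bézout coefficients:
1 = 3 − 2
1 = −14 + 5·3
1 = 5·101 − 36·14
1 = −36·418 + 149·101
So 101·(149) ≡ 1 (mod 418), giving 101⁻¹ ≡ 149.
x ≡ 101⁻¹·19 ≡ 149·19 ≡ 323 (mod 418).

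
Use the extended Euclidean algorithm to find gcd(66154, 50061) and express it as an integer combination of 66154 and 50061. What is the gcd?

Apply Euclid's algorithm to 66154 and 50061:
66154 = 1×50061 + 16093
50061 = 3×16093 + 1782
16093 = 9×1782 + 55
1782 = 32×55 + 22
55 = 2×22 + 11
22 = 2×11 + 0
gcd(66154, 50061) = 11.
Express as a combination:
11 = 55 − 2·22
11 = −2·1782 + 65·55
11 = 65·16093 − 587·1782
11 = −587·50061 + 1826·16093
11 = 1826·66154 − 2413·50061
So 11 = (1826)·66154 + (-2413)·50061.

11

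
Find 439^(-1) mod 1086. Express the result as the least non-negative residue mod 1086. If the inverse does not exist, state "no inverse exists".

gcd(1086, 439) by repeated division:
1086 = 2·439 + 208
439 = 2·208 + 23
208 = 9·23 + 1
23 = 23·1 + 0
The gcd is 1. Working backward:
1 = 208 − 9·23
1 = −9·439 + 19·208
1 = 19·1086 − 47·439
Hence 439⁻¹ ≡ -47 ≡ 1039 (mod 1086).

1039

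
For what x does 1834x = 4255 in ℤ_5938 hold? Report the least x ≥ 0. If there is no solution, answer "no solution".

no solution

gcd(1834, 5938):
5938 = 3·1834 + 436
1834 = 4·436 + 90
436 = 4·90 + 76
90 = 1·76 + 14
76 = 5·14 + 6
14 = 2·6 + 2
6 = 3·2 + 0
gcd = 2, but 2 ∤ 4255, so the congruence has no solution.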